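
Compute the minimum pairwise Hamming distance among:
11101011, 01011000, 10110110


Comparing all pairs, minimum distance: 5
Can detect 4 errors, correct 2 errors

5


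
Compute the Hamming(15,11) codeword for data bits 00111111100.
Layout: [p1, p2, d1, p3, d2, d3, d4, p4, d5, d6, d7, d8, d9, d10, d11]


Parity bits: p1=0, p2=0, p3=0, p4=1

000001111111100


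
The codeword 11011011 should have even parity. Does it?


Number of 1s: 6

Yes, parity is correct (6 ones)


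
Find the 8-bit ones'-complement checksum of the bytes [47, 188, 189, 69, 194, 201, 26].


Sum = 914 mod 256 = 146
Complement = 109

109


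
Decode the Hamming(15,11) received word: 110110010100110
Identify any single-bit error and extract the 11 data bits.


Syndrome = 3: error at position 3

Data: 11000100110 (corrected bit 3)


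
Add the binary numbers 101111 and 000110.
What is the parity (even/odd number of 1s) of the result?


101111 = 47
000110 = 6
Sum = 53 = 110101
1s count = 4

even parity (4 ones in 110101)


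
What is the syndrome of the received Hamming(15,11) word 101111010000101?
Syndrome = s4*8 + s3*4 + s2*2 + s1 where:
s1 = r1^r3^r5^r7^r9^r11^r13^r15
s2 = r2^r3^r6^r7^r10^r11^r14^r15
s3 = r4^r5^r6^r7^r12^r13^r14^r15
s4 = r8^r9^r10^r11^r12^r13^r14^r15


s1=1, s2=1, s3=1, s4=1

Syndrome = 15 (error at position 15)


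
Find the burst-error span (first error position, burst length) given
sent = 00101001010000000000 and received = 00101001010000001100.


XOR: 00000000000000001100

Burst at position 16, length 2


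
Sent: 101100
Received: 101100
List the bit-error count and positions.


XOR: 000000

0 errors (received matches sent)


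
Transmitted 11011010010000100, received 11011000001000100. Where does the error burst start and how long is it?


XOR: 00000010011000000

Burst at position 6, length 5


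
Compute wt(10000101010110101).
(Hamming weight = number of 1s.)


Counting 1s in 10000101010110101

8


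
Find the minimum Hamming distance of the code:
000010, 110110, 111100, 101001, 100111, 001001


Comparing all pairs, minimum distance: 1
Can detect 0 errors, correct 0 errors

1


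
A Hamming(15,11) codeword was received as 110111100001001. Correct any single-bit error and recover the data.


Syndrome = 0: no error detected

Data: 01110001001 (no errors)


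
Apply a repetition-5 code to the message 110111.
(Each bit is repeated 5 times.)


Each bit -> 5 copies

111111111100000111111111111111


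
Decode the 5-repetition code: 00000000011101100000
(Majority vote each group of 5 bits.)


Groups: 00000, 00001, 11011, 00000
Majority votes: 0010

0010


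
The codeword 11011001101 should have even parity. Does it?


Number of 1s: 7

No, parity error (7 ones)


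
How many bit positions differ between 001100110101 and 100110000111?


XOR: 101010110010
Count of 1s: 6

6


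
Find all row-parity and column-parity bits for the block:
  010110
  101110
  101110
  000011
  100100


Row parities: 10000
Column parities: 110001

Row P: 10000, Col P: 110001, Corner: 1


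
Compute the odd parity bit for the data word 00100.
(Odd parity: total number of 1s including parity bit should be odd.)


Number of 1s in data: 1
Parity bit: 0

0


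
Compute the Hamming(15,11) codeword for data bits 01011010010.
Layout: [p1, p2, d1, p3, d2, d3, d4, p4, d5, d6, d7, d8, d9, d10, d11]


Parity bits: p1=0, p2=1, p3=1, p4=1

010110111010010


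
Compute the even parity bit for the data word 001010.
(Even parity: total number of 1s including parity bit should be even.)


Number of 1s in data: 2
Parity bit: 0

0


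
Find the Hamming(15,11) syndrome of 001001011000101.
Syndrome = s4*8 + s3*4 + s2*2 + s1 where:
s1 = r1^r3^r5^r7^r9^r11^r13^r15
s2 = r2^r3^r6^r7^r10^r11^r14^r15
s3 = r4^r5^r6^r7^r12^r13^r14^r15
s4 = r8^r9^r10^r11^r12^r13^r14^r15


s1=0, s2=1, s3=1, s4=0

Syndrome = 6 (error at position 6)


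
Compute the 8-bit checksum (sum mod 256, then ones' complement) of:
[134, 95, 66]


Sum = 295 mod 256 = 39
Complement = 216

216


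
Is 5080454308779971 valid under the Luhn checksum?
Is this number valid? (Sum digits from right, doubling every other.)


Luhn sum = 76
76 mod 10 = 6

Invalid (Luhn sum mod 10 = 6)


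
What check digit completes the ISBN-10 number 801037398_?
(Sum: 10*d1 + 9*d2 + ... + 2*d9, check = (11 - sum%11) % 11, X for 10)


Weighted sum: 196
196 mod 11 = 9

Check digit: 2


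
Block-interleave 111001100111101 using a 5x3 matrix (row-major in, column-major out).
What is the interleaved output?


Matrix:
  111
  001
  100
  111
  101
Read columns: 101111001011011

101111001011011


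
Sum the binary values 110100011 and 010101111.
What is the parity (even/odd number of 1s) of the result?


110100011 = 419
010101111 = 175
Sum = 594 = 1001010010
1s count = 4

even parity (4 ones in 1001010010)


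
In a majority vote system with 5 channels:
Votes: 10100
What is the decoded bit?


Ones: 2 out of 5
Threshold: 3

0 (2/5 voted 1)


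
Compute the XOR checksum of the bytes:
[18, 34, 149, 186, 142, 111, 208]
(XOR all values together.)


XOR chain: 18 ^ 34 ^ 149 ^ 186 ^ 142 ^ 111 ^ 208 = 46

46


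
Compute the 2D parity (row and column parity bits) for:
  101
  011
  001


Row parities: 001
Column parities: 111

Row P: 001, Col P: 111, Corner: 1


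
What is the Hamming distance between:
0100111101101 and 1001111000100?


XOR: 1101000101001
Count of 1s: 6

6


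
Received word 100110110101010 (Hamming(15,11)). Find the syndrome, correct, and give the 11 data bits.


Syndrome = 7: error at position 7

Data: 01000101010 (corrected bit 7)


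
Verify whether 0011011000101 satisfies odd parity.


Number of 1s: 6

No, parity error (6 ones)


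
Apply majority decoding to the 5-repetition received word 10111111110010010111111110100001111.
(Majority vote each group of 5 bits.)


Groups: 10111, 11111, 00100, 10111, 11111, 01000, 01111
Majority votes: 1101101

1101101


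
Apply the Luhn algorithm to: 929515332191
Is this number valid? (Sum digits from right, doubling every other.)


Luhn sum = 56
56 mod 10 = 6

Invalid (Luhn sum mod 10 = 6)


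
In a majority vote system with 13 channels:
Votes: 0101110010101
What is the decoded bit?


Ones: 7 out of 13
Threshold: 7

1 (7/13 voted 1)


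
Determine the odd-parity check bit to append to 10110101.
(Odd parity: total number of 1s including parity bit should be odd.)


Number of 1s in data: 5
Parity bit: 0

0


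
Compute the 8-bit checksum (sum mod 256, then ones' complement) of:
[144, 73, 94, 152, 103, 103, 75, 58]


Sum = 802 mod 256 = 34
Complement = 221

221


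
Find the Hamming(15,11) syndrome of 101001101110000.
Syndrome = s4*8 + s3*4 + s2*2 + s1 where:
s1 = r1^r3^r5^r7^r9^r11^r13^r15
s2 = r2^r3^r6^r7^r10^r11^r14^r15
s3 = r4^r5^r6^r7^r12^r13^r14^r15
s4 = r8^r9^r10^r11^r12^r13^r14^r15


s1=1, s2=1, s3=0, s4=1

Syndrome = 11 (error at position 11)


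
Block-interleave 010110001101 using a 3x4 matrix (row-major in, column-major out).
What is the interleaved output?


Matrix:
  0101
  1000
  1101
Read columns: 011101000101

011101000101


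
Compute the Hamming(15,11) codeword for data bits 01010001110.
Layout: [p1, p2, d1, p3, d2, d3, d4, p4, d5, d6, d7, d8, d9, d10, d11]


Parity bits: p1=1, p2=0, p3=1, p4=1

100110110001110


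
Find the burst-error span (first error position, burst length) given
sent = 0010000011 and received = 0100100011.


XOR: 0110100000

Burst at position 1, length 4


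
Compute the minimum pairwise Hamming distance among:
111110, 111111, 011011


Comparing all pairs, minimum distance: 1
Can detect 0 errors, correct 0 errors

1


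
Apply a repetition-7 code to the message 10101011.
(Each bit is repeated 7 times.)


Each bit -> 7 copies

11111110000000111111100000001111111000000011111111111111


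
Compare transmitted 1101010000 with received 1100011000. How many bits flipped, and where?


XOR: 0001001000

2 error(s) at position(s): 3, 6


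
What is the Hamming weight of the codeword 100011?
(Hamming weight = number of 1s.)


Counting 1s in 100011

3


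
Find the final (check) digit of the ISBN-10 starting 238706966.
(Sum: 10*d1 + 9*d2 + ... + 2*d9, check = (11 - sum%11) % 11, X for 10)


Weighted sum: 256
256 mod 11 = 3

Check digit: 8


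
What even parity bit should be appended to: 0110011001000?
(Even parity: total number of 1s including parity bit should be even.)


Number of 1s in data: 5
Parity bit: 1

1


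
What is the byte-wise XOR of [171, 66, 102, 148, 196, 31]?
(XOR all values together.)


XOR chain: 171 ^ 66 ^ 102 ^ 148 ^ 196 ^ 31 = 192

192


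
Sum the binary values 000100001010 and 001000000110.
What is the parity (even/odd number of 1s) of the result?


000100001010 = 266
001000000110 = 518
Sum = 784 = 1100010000
1s count = 3

odd parity (3 ones in 1100010000)


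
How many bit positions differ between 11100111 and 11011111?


XOR: 00111000
Count of 1s: 3

3


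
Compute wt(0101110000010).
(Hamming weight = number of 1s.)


Counting 1s in 0101110000010

5


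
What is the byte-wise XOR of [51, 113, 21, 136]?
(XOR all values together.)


XOR chain: 51 ^ 113 ^ 21 ^ 136 = 223

223


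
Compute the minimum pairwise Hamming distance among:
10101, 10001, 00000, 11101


Comparing all pairs, minimum distance: 1
Can detect 0 errors, correct 0 errors

1


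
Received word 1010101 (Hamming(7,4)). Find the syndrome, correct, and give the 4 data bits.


Syndrome = 0: no error detected

Data: 1101 (no errors)


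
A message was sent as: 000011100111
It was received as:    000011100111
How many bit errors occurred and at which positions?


XOR: 000000000000

0 errors (received matches sent)


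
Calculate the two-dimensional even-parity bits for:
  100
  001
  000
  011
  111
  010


Row parities: 110011
Column parities: 011

Row P: 110011, Col P: 011, Corner: 0


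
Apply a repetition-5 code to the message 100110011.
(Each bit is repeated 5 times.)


Each bit -> 5 copies

111110000000000111111111100000000001111111111


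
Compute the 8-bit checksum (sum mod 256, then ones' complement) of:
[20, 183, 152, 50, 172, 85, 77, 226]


Sum = 965 mod 256 = 197
Complement = 58

58


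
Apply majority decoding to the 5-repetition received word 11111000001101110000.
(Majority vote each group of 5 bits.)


Groups: 11111, 00000, 11011, 10000
Majority votes: 1010

1010


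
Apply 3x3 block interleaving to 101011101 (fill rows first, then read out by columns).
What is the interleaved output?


Matrix:
  101
  011
  101
Read columns: 101010111

101010111


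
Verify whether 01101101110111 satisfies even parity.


Number of 1s: 10

Yes, parity is correct (10 ones)


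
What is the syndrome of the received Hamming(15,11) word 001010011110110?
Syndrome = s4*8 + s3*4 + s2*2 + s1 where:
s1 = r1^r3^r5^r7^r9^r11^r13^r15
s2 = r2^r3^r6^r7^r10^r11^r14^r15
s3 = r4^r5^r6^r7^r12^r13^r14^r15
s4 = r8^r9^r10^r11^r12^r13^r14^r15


s1=1, s2=0, s3=1, s4=0

Syndrome = 5 (error at position 5)


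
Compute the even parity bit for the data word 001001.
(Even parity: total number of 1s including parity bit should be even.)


Number of 1s in data: 2
Parity bit: 0

0


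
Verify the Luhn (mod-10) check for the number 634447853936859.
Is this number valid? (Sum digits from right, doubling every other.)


Luhn sum = 78
78 mod 10 = 8

Invalid (Luhn sum mod 10 = 8)


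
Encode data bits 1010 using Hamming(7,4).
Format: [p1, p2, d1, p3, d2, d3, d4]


Parity bits: p1=1, p2=0, p3=1

1011010


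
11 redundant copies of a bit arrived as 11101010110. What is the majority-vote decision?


Ones: 7 out of 11
Threshold: 6

1 (7/11 voted 1)


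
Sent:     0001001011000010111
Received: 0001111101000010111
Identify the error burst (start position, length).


XOR: 0000110110000000000

Burst at position 4, length 5


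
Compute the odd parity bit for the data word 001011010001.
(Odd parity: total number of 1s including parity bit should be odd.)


Number of 1s in data: 5
Parity bit: 0

0


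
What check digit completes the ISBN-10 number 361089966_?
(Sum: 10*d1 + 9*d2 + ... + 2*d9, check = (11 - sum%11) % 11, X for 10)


Weighted sum: 251
251 mod 11 = 9

Check digit: 2


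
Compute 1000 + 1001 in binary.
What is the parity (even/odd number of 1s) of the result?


1000 = 8
1001 = 9
Sum = 17 = 10001
1s count = 2

even parity (2 ones in 10001)


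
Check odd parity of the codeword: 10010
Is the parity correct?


Number of 1s: 2

No, parity error (2 ones)


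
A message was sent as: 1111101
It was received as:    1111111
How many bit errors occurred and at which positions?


XOR: 0000010

1 error(s) at position(s): 5


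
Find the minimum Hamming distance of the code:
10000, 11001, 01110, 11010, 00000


Comparing all pairs, minimum distance: 1
Can detect 0 errors, correct 0 errors

1


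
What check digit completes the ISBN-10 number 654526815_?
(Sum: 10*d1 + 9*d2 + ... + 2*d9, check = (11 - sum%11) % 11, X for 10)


Weighted sum: 259
259 mod 11 = 6

Check digit: 5


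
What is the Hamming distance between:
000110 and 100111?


XOR: 100001
Count of 1s: 2

2


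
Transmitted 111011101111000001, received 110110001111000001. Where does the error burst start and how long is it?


XOR: 001101100000000000

Burst at position 2, length 5


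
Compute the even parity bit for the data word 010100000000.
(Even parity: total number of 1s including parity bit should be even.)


Number of 1s in data: 2
Parity bit: 0

0


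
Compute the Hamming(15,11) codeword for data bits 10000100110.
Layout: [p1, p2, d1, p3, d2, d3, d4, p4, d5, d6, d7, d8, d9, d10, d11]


Parity bits: p1=0, p2=1, p3=0, p4=1

011000010100110


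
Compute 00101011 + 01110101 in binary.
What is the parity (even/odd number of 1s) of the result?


00101011 = 43
01110101 = 117
Sum = 160 = 10100000
1s count = 2

even parity (2 ones in 10100000)


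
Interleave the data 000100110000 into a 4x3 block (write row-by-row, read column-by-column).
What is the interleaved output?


Matrix:
  000
  100
  110
  000
Read columns: 011000100000

011000100000


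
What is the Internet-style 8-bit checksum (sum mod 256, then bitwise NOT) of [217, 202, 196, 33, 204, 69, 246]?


Sum = 1167 mod 256 = 143
Complement = 112

112


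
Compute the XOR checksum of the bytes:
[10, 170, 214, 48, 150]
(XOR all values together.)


XOR chain: 10 ^ 170 ^ 214 ^ 48 ^ 150 = 208

208


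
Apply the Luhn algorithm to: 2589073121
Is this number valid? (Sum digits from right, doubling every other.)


Luhn sum = 44
44 mod 10 = 4

Invalid (Luhn sum mod 10 = 4)


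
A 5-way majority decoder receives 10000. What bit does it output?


Ones: 1 out of 5
Threshold: 3

0 (1/5 voted 1)


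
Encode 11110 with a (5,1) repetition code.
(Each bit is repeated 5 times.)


Each bit -> 5 copies

1111111111111111111100000


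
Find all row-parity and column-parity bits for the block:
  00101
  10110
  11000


Row parities: 010
Column parities: 01011

Row P: 010, Col P: 01011, Corner: 1


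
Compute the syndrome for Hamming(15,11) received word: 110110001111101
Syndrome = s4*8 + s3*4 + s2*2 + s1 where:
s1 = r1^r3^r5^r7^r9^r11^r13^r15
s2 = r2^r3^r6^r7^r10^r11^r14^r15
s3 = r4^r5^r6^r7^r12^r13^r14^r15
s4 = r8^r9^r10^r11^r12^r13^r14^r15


s1=0, s2=0, s3=1, s4=0

Syndrome = 4 (error at position 4)


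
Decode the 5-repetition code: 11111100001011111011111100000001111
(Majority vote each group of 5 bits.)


Groups: 11111, 10000, 10111, 11011, 11110, 00000, 01111
Majority votes: 1011101

1011101


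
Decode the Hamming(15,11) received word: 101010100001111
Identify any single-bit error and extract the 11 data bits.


Syndrome = 0: no error detected

Data: 11010001111 (no errors)


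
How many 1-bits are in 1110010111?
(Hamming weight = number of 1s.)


Counting 1s in 1110010111

7


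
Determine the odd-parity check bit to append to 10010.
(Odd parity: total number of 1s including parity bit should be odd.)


Number of 1s in data: 2
Parity bit: 1

1


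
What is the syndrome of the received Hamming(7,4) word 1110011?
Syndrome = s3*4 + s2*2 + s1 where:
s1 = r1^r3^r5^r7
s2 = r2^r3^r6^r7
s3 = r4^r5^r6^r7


s1=1, s2=0, s3=0

Syndrome = 1 (error at position 1)


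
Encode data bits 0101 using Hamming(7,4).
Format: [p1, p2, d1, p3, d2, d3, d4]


Parity bits: p1=0, p2=1, p3=0

0100101


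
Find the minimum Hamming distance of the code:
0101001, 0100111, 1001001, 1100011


Comparing all pairs, minimum distance: 2
Can detect 1 errors, correct 0 errors

2


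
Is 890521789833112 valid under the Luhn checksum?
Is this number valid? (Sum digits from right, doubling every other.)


Luhn sum = 66
66 mod 10 = 6

Invalid (Luhn sum mod 10 = 6)


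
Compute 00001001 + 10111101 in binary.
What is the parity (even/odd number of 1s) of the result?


00001001 = 9
10111101 = 189
Sum = 198 = 11000110
1s count = 4

even parity (4 ones in 11000110)


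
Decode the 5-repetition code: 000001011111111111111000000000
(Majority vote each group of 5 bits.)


Groups: 00000, 10111, 11111, 11111, 10000, 00000
Majority votes: 011100

011100


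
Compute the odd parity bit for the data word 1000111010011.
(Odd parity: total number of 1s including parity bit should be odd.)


Number of 1s in data: 7
Parity bit: 0

0


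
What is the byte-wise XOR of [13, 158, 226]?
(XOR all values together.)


XOR chain: 13 ^ 158 ^ 226 = 113

113


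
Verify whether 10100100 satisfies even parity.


Number of 1s: 3

No, parity error (3 ones)


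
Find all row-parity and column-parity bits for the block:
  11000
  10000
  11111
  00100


Row parities: 0111
Column parities: 10011

Row P: 0111, Col P: 10011, Corner: 1


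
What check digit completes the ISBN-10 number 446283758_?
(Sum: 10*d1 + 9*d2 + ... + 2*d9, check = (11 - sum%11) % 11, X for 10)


Weighted sum: 260
260 mod 11 = 7

Check digit: 4


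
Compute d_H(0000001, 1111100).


XOR: 1111101
Count of 1s: 6

6


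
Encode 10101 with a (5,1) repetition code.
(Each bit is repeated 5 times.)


Each bit -> 5 copies

1111100000111110000011111


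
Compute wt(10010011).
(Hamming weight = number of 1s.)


Counting 1s in 10010011

4


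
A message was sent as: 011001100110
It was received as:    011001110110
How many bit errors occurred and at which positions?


XOR: 000000010000

1 error(s) at position(s): 7


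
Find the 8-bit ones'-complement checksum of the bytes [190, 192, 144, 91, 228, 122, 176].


Sum = 1143 mod 256 = 119
Complement = 136

136


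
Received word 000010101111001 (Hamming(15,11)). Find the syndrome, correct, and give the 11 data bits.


Syndrome = 9: error at position 9

Data: 01010111001 (corrected bit 9)


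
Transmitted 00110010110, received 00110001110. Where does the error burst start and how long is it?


XOR: 00000011000

Burst at position 6, length 2


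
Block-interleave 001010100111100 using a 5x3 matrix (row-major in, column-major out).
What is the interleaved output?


Matrix:
  001
  010
  100
  111
  100
Read columns: 001110101010010

001110101010010


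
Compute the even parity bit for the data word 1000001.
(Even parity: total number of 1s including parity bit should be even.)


Number of 1s in data: 2
Parity bit: 0

0


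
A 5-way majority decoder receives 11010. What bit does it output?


Ones: 3 out of 5
Threshold: 3

1 (3/5 voted 1)


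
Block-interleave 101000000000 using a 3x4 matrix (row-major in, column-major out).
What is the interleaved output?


Matrix:
  1010
  0000
  0000
Read columns: 100000100000

100000100000


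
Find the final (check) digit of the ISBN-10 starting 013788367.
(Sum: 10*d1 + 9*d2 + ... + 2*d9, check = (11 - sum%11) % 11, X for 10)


Weighted sum: 214
214 mod 11 = 5

Check digit: 6


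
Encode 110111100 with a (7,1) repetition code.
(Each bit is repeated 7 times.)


Each bit -> 7 copies

111111111111110000000111111111111111111111111111100000000000000


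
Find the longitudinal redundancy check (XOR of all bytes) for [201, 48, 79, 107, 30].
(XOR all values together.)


XOR chain: 201 ^ 48 ^ 79 ^ 107 ^ 30 = 195

195


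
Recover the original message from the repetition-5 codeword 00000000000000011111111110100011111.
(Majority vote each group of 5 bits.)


Groups: 00000, 00000, 00000, 11111, 11111, 01000, 11111
Majority votes: 0001101

0001101


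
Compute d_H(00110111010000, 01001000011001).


XOR: 01111111001001
Count of 1s: 9

9


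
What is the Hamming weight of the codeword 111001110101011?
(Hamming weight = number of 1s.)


Counting 1s in 111001110101011

10


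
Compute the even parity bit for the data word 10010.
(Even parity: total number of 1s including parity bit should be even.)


Number of 1s in data: 2
Parity bit: 0

0


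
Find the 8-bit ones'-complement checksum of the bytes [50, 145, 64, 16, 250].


Sum = 525 mod 256 = 13
Complement = 242

242


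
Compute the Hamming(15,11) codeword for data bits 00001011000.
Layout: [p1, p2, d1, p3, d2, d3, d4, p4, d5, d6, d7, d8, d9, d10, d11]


Parity bits: p1=0, p2=1, p3=1, p4=1

010100011011000


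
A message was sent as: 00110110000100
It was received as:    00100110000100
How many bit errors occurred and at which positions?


XOR: 00010000000000

1 error(s) at position(s): 3


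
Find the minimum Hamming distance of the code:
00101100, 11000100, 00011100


Comparing all pairs, minimum distance: 2
Can detect 1 errors, correct 0 errors

2


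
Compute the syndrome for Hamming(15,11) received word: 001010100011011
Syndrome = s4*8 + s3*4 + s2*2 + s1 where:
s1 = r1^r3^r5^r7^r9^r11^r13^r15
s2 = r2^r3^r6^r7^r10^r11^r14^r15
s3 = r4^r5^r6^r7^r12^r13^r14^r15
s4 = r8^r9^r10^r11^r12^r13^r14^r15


s1=1, s2=1, s3=1, s4=0

Syndrome = 7 (error at position 7)


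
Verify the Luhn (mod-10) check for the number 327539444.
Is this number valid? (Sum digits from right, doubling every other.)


Luhn sum = 43
43 mod 10 = 3

Invalid (Luhn sum mod 10 = 3)


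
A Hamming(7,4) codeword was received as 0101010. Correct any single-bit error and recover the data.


Syndrome = 0: no error detected

Data: 0010 (no errors)


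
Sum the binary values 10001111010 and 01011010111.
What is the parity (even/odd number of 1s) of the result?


10001111010 = 1146
01011010111 = 727
Sum = 1873 = 11101010001
1s count = 6

even parity (6 ones in 11101010001)


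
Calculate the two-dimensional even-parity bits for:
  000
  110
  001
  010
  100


Row parities: 00111
Column parities: 001

Row P: 00111, Col P: 001, Corner: 1


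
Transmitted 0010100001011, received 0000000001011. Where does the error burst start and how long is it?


XOR: 0010100000000

Burst at position 2, length 3


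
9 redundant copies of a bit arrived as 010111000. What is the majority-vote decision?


Ones: 4 out of 9
Threshold: 5

0 (4/9 voted 1)


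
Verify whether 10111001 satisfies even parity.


Number of 1s: 5

No, parity error (5 ones)


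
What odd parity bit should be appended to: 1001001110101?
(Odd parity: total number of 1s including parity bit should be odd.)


Number of 1s in data: 7
Parity bit: 0

0


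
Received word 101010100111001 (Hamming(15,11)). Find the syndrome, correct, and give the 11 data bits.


Syndrome = 2: error at position 2

Data: 11010111001 (corrected bit 2)


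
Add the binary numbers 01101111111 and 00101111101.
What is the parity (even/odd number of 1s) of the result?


01101111111 = 895
00101111101 = 381
Sum = 1276 = 10011111100
1s count = 7

odd parity (7 ones in 10011111100)


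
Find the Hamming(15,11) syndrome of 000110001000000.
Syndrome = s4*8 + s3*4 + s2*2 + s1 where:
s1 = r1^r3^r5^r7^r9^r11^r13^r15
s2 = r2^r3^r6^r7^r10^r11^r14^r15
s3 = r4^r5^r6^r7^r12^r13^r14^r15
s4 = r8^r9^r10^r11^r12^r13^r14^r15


s1=0, s2=0, s3=0, s4=1

Syndrome = 8 (error at position 8)


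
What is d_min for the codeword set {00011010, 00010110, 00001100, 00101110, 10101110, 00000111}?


Comparing all pairs, minimum distance: 1
Can detect 0 errors, correct 0 errors

1


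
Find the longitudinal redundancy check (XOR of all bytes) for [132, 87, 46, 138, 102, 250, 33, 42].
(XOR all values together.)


XOR chain: 132 ^ 87 ^ 46 ^ 138 ^ 102 ^ 250 ^ 33 ^ 42 = 224

224


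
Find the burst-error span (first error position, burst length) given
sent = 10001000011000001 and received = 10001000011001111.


XOR: 00000000000001110

Burst at position 13, length 3


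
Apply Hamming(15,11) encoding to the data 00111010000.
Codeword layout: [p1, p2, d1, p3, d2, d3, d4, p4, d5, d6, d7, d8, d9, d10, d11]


Parity bits: p1=1, p2=1, p3=0, p4=0

110001101010000


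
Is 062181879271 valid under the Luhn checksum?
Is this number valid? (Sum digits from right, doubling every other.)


Luhn sum = 50
50 mod 10 = 0

Valid (Luhn sum mod 10 = 0)


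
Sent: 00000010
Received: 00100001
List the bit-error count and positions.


XOR: 00100011

3 error(s) at position(s): 2, 6, 7


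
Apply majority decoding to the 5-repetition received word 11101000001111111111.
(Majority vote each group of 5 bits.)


Groups: 11101, 00000, 11111, 11111
Majority votes: 1011

1011


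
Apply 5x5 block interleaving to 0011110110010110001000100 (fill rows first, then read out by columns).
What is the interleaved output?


Matrix:
  00111
  10110
  01011
  00010
  00100
Read columns: 0100000100110011111010100

0100000100110011111010100


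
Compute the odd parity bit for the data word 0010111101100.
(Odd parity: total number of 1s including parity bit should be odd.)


Number of 1s in data: 7
Parity bit: 0

0


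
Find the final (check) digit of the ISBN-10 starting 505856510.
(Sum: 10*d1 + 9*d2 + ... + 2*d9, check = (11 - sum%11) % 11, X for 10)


Weighted sum: 229
229 mod 11 = 9

Check digit: 2


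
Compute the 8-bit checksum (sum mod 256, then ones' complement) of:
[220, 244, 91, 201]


Sum = 756 mod 256 = 244
Complement = 11

11


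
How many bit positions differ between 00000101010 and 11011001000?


XOR: 11011100010
Count of 1s: 6

6


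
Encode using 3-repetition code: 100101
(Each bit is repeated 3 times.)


Each bit -> 3 copies

111000000111000111


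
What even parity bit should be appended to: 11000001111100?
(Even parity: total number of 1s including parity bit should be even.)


Number of 1s in data: 7
Parity bit: 1

1


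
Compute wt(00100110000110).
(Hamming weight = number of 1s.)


Counting 1s in 00100110000110

5


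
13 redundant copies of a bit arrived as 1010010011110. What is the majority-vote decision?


Ones: 7 out of 13
Threshold: 7

1 (7/13 voted 1)


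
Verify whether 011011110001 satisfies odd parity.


Number of 1s: 7

Yes, parity is correct (7 ones)


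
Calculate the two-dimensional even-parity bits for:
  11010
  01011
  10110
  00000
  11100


Row parities: 11101
Column parities: 11011

Row P: 11101, Col P: 11011, Corner: 0


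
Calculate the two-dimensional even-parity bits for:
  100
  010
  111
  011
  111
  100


Row parities: 111011
Column parities: 001

Row P: 111011, Col P: 001, Corner: 1


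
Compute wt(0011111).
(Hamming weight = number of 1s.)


Counting 1s in 0011111

5


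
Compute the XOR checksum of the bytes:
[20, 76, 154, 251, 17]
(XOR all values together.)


XOR chain: 20 ^ 76 ^ 154 ^ 251 ^ 17 = 40

40


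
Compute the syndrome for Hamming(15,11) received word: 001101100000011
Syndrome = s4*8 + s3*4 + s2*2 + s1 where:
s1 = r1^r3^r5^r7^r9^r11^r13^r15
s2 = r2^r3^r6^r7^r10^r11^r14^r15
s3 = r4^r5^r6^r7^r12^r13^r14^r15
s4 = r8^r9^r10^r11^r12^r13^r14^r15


s1=1, s2=1, s3=1, s4=0

Syndrome = 7 (error at position 7)


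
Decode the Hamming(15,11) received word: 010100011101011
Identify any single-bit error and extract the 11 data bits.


Syndrome = 0: no error detected

Data: 00001101011 (no errors)


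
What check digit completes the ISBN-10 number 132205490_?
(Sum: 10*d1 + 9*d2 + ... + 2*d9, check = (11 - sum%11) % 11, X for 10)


Weighted sum: 135
135 mod 11 = 3

Check digit: 8


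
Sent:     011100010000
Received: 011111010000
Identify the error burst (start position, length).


XOR: 000011000000

Burst at position 4, length 2


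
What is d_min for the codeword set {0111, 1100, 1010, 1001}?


Comparing all pairs, minimum distance: 2
Can detect 1 errors, correct 0 errors

2


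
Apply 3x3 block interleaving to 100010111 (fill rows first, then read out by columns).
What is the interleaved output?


Matrix:
  100
  010
  111
Read columns: 101011001

101011001


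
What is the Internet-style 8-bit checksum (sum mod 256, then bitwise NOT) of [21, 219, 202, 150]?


Sum = 592 mod 256 = 80
Complement = 175

175


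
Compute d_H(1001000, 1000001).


XOR: 0001001
Count of 1s: 2

2


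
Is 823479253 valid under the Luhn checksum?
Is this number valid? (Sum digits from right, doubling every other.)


Luhn sum = 45
45 mod 10 = 5

Invalid (Luhn sum mod 10 = 5)


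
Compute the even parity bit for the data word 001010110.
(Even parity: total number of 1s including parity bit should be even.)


Number of 1s in data: 4
Parity bit: 0

0


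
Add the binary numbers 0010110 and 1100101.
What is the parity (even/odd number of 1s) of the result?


0010110 = 22
1100101 = 101
Sum = 123 = 1111011
1s count = 6

even parity (6 ones in 1111011)


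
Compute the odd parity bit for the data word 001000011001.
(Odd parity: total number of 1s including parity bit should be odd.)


Number of 1s in data: 4
Parity bit: 1

1


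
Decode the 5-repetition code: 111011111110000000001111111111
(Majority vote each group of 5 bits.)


Groups: 11101, 11111, 10000, 00000, 11111, 11111
Majority votes: 110011

110011


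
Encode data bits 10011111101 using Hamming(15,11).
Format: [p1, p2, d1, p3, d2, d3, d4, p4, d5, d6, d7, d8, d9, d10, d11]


Parity bits: p1=0, p2=1, p3=0, p4=0

011000101111101


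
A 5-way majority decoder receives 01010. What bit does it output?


Ones: 2 out of 5
Threshold: 3

0 (2/5 voted 1)


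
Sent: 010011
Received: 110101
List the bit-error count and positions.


XOR: 100110

3 error(s) at position(s): 0, 3, 4


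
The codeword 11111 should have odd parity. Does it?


Number of 1s: 5

Yes, parity is correct (5 ones)


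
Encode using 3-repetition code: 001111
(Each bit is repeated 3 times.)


Each bit -> 3 copies

000000111111111111


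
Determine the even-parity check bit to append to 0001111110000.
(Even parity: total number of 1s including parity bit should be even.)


Number of 1s in data: 6
Parity bit: 0

0


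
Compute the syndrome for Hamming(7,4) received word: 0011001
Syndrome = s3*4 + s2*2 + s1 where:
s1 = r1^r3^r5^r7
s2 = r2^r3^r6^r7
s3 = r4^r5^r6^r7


s1=0, s2=0, s3=0

Syndrome = 0 (no error)


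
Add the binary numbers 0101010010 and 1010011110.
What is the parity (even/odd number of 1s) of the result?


0101010010 = 338
1010011110 = 670
Sum = 1008 = 1111110000
1s count = 6

even parity (6 ones in 1111110000)


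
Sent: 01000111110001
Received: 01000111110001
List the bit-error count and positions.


XOR: 00000000000000

0 errors (received matches sent)


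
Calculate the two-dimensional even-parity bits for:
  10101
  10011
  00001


Row parities: 111
Column parities: 00111

Row P: 111, Col P: 00111, Corner: 1


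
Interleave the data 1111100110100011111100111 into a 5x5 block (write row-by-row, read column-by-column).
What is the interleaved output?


Matrix:
  11111
  00110
  10001
  11111
  00111
Read columns: 1011010010110111101110111

1011010010110111101110111


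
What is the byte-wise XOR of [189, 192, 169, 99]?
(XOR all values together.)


XOR chain: 189 ^ 192 ^ 169 ^ 99 = 183

183


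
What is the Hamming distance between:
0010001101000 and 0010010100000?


XOR: 0000011001000
Count of 1s: 3

3


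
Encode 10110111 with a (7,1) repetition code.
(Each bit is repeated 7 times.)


Each bit -> 7 copies

11111110000000111111111111110000000111111111111111111111


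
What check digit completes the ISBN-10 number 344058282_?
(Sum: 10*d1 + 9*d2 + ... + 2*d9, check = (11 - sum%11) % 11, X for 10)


Weighted sum: 204
204 mod 11 = 6

Check digit: 5


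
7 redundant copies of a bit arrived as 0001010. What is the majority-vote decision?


Ones: 2 out of 7
Threshold: 4

0 (2/7 voted 1)


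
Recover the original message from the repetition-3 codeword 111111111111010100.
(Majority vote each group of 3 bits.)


Groups: 111, 111, 111, 111, 010, 100
Majority votes: 111100

111100


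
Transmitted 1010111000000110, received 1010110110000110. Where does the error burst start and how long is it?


XOR: 0000001110000000

Burst at position 6, length 3


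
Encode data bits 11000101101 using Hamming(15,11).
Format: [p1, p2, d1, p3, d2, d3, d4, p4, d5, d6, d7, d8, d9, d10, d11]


Parity bits: p1=0, p2=1, p3=0, p4=0

011010000101101


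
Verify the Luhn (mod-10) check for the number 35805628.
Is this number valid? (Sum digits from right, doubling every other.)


Luhn sum = 37
37 mod 10 = 7

Invalid (Luhn sum mod 10 = 7)


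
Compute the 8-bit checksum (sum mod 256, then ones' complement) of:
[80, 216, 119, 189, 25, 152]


Sum = 781 mod 256 = 13
Complement = 242

242


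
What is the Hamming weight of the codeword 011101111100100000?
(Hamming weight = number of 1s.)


Counting 1s in 011101111100100000

9


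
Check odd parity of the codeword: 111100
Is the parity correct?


Number of 1s: 4

No, parity error (4 ones)


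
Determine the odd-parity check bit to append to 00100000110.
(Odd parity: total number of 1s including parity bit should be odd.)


Number of 1s in data: 3
Parity bit: 0

0


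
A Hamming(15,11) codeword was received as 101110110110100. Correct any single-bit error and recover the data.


Syndrome = 0: no error detected

Data: 11010110100 (no errors)


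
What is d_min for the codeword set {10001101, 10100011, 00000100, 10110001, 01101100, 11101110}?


Comparing all pairs, minimum distance: 2
Can detect 1 errors, correct 0 errors

2


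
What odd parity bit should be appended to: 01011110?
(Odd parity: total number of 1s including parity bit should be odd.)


Number of 1s in data: 5
Parity bit: 0

0


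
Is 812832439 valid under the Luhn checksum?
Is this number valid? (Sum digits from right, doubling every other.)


Luhn sum = 45
45 mod 10 = 5

Invalid (Luhn sum mod 10 = 5)


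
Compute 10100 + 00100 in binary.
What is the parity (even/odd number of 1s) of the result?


10100 = 20
00100 = 4
Sum = 24 = 11000
1s count = 2

even parity (2 ones in 11000)


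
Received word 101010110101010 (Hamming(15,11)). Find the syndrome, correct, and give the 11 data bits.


Syndrome = 0: no error detected

Data: 11010101010 (no errors)


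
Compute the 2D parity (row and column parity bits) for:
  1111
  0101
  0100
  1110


Row parities: 0011
Column parities: 0000

Row P: 0011, Col P: 0000, Corner: 0


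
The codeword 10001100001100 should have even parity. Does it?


Number of 1s: 5

No, parity error (5 ones)


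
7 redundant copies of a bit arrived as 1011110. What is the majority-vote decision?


Ones: 5 out of 7
Threshold: 4

1 (5/7 voted 1)


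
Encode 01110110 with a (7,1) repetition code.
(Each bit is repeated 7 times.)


Each bit -> 7 copies

00000001111111111111111111110000000111111111111110000000


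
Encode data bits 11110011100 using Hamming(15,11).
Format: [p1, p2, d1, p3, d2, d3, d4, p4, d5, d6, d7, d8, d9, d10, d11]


Parity bits: p1=1, p2=0, p3=1, p4=1

101111110011100


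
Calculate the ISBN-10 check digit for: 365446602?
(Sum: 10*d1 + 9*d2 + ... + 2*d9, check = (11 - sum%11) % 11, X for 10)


Weighted sum: 234
234 mod 11 = 3

Check digit: 8


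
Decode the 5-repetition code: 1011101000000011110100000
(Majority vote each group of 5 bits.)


Groups: 10111, 01000, 00001, 11101, 00000
Majority votes: 10010

10010


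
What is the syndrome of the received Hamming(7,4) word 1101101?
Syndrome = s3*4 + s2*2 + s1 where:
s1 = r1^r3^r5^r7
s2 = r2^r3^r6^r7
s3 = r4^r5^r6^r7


s1=1, s2=0, s3=1

Syndrome = 5 (error at position 5)


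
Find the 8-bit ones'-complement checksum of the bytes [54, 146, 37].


Sum = 237 mod 256 = 237
Complement = 18

18


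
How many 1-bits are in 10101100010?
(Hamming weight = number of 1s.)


Counting 1s in 10101100010

5


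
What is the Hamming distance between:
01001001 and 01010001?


XOR: 00011000
Count of 1s: 2

2


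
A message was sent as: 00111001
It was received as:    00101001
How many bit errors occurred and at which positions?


XOR: 00010000

1 error(s) at position(s): 3


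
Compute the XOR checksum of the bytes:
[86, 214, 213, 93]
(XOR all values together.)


XOR chain: 86 ^ 214 ^ 213 ^ 93 = 8

8


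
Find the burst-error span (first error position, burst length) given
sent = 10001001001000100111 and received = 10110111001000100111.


XOR: 00111110000000000000

Burst at position 2, length 5


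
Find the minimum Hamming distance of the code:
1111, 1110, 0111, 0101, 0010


Comparing all pairs, minimum distance: 1
Can detect 0 errors, correct 0 errors

1


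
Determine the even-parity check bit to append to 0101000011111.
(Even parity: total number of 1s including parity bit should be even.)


Number of 1s in data: 7
Parity bit: 1

1


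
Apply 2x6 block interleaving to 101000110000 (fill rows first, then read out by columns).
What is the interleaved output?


Matrix:
  101000
  110000
Read columns: 110110000000

110110000000


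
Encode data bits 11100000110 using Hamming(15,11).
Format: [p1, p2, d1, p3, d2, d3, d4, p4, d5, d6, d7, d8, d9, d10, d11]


Parity bits: p1=1, p2=1, p3=0, p4=0

111011000000110


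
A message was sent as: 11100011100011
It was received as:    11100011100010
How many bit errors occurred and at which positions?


XOR: 00000000000001

1 error(s) at position(s): 13


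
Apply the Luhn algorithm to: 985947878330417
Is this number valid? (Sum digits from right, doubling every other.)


Luhn sum = 82
82 mod 10 = 2

Invalid (Luhn sum mod 10 = 2)


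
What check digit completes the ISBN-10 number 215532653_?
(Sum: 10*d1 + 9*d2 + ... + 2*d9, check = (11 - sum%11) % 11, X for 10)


Weighted sum: 177
177 mod 11 = 1

Check digit: X


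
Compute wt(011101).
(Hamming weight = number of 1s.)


Counting 1s in 011101

4


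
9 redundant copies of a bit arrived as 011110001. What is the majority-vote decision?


Ones: 5 out of 9
Threshold: 5

1 (5/9 voted 1)


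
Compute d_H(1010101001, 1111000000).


XOR: 0101101001
Count of 1s: 5

5


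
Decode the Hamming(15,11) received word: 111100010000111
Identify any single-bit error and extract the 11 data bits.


Syndrome = 0: no error detected

Data: 10000000111 (no errors)


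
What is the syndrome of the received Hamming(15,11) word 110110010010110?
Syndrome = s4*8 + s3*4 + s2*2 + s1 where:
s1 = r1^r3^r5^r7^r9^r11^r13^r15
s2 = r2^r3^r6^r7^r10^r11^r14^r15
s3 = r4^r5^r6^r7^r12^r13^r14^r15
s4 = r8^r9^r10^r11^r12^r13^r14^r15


s1=0, s2=1, s3=0, s4=0

Syndrome = 2 (error at position 2)
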